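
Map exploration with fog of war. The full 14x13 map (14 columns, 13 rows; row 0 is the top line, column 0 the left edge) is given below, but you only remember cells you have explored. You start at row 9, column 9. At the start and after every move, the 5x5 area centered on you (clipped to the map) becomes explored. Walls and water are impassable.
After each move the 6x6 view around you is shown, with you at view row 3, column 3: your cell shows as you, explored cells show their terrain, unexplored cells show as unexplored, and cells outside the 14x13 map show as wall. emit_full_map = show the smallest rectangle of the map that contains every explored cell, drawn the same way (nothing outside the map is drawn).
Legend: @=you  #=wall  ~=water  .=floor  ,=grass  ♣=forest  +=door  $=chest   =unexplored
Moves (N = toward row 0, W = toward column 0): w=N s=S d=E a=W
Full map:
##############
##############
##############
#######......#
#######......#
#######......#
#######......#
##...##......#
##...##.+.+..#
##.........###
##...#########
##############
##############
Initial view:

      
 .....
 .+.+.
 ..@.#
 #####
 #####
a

      
 #....
 #.+.+
 ..@..
 #####
 #####

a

      
 ##...
 ##.+.
 ..@..
 #####
 #####

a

      
 .##..
 .##.+
 ..@..
 .####
 #####

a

      
 ..##.
 ..##.
 ..@..
 ..###
 #####

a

      
 ...##
 ...##
 ..@..
 ...##
 #####

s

 ...##
 ...##
 .....
 ..@##
 #####
 #####

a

  ...#
 #...#
 #....
 #.@.#
 #####
 #####

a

#  ...
###...
###...
###@..
######
######

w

#     
###...
###...
###@..
###...
######

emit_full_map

##...##.....
##...##.+.+.
##@........#
##...#######
############
#######     

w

#     
######
###...
###@..
###...
###...

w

#     
######
######
###@..
###...
###...

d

      
######
######
##.@.#
##...#
##....

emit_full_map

######      
######      
##.@.##.....
##...##.+.+.
##.........#
##...#######
############
#######     


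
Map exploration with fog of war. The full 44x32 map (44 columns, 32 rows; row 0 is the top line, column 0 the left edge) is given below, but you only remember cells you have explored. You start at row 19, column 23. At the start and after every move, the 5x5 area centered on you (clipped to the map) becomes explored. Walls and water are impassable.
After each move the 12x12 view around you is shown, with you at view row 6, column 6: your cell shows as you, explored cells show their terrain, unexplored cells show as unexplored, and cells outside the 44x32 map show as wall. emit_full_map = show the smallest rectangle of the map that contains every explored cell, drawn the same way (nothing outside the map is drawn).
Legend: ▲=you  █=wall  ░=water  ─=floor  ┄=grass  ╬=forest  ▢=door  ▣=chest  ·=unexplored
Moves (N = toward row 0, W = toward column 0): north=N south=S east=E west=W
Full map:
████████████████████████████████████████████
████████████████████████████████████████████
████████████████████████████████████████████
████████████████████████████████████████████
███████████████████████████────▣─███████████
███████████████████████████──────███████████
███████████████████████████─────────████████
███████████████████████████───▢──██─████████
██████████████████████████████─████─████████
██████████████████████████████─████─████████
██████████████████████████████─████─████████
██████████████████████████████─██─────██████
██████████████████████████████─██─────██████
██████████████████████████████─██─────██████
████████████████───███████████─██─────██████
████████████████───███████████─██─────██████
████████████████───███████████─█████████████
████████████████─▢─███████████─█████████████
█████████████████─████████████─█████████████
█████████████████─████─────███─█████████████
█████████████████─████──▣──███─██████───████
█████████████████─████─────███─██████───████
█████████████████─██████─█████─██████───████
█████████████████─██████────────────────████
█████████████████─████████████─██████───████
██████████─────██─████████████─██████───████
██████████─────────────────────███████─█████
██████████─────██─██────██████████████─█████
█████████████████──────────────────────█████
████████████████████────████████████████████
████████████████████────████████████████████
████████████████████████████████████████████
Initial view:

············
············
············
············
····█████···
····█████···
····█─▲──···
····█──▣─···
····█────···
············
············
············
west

············
············
············
············
····██████··
····██████··
····██▲───··
····██──▣─··
····██────··
············
············
············

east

············
············
············
············
···██████···
···██████···
···██─▲──···
···██──▣─···
···██────···
············
············
············

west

············
············
············
············
····██████··
····██████··
····██▲───··
····██──▣─··
····██────··
············
············
············

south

············
············
············
····██████··
····██████··
····██────··
····██▲─▣─··
····██────··
····████─···
············
············
············

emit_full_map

██████
██████
██────
██▲─▣─
██────
████─·

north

············
············
············
············
····██████··
····██████··
····██▲───··
····██──▣─··
····██────··
····████─···
············
············

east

············
············
············
············
···██████···
···██████···
···██─▲──···
···██──▣─···
···██────···
···████─····
············
············

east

············
············
············
············
··███████···
··███████···
··██──▲──···
··██──▣──···
··██─────···
··████─·····
············
············

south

············
············
············
··███████···
··███████···
··██─────···
··██──▲──···
··██─────···
··████─██···
············
············
············

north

············
············
············
············
··███████···
··███████···
··██──▲──···
··██──▣──···
··██─────···
··████─██···
············
············

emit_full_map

███████
███████
██──▲──
██──▣──
██─────
████─██

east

············
············
············
············
·████████···
·████████···
·██───▲─█···
·██──▣──█···
·██─────█···
·████─██····
············
············

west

············
············
············
············
··████████··
··████████··
··██──▲──█··
··██──▣──█··
··██─────█··
··████─██···
············
············

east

············
············
············
············
·████████···
·████████···
·██───▲─█···
·██──▣──█···
·██─────█···
·████─██····
············
············

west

············
············
············
············
··████████··
··████████··
··██──▲──█··
··██──▣──█··
··██─────█··
··████─██···
············
············

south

············
············
············
··████████··
··████████··
··██─────█··
··██──▲──█··
··██─────█··
··████─██···
············
············
············


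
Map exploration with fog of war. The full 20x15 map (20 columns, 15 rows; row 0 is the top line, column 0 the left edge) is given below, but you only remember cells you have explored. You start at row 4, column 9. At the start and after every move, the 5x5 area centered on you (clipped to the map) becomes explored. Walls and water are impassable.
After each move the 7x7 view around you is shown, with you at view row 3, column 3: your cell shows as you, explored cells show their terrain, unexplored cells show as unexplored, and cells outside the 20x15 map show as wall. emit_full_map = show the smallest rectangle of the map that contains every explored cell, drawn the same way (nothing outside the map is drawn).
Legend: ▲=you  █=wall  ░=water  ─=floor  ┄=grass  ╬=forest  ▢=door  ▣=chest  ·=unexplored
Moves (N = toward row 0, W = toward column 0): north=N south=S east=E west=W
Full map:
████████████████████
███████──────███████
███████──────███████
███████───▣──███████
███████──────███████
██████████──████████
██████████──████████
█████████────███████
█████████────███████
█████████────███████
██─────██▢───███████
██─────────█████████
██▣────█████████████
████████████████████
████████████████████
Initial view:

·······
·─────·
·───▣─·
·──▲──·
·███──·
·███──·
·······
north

·······
·─────·
·─────·
·──▲▣─·
·─────·
·███──·
·███──·

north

███████
·█████·
·─────·
·──▲──·
·───▣─·
·─────·
·███──·

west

███████
·██████
·█─────
·█─▲───
·█───▣─
·█─────
··███──

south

·██████
·█─────
·█─────
·█─▲─▣─
·█─────
·████──
··███──

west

··█████
·██────
·██────
·██▲──▣
·██────
·█████─
···███─

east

·██████
██─────
██─────
██─▲─▣─
██─────
█████──
··███──

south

██─────
██─────
██───▣─
██─▲───
█████──
·████──
·······

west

·██────
·██────
·██───▣
·██▲───
·█████─
·█████─
·······

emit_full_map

·██████
██─────
██─────
██───▣─
██▲────
█████──
█████──

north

··█████
·██────
·██────
·██▲──▣
·██────
·█████─
·█████─

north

███████
·██████
·██────
·██▲───
·██───▣
·██────
·█████─

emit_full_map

███████
██─────
██▲────
██───▣─
██─────
█████──
█████──


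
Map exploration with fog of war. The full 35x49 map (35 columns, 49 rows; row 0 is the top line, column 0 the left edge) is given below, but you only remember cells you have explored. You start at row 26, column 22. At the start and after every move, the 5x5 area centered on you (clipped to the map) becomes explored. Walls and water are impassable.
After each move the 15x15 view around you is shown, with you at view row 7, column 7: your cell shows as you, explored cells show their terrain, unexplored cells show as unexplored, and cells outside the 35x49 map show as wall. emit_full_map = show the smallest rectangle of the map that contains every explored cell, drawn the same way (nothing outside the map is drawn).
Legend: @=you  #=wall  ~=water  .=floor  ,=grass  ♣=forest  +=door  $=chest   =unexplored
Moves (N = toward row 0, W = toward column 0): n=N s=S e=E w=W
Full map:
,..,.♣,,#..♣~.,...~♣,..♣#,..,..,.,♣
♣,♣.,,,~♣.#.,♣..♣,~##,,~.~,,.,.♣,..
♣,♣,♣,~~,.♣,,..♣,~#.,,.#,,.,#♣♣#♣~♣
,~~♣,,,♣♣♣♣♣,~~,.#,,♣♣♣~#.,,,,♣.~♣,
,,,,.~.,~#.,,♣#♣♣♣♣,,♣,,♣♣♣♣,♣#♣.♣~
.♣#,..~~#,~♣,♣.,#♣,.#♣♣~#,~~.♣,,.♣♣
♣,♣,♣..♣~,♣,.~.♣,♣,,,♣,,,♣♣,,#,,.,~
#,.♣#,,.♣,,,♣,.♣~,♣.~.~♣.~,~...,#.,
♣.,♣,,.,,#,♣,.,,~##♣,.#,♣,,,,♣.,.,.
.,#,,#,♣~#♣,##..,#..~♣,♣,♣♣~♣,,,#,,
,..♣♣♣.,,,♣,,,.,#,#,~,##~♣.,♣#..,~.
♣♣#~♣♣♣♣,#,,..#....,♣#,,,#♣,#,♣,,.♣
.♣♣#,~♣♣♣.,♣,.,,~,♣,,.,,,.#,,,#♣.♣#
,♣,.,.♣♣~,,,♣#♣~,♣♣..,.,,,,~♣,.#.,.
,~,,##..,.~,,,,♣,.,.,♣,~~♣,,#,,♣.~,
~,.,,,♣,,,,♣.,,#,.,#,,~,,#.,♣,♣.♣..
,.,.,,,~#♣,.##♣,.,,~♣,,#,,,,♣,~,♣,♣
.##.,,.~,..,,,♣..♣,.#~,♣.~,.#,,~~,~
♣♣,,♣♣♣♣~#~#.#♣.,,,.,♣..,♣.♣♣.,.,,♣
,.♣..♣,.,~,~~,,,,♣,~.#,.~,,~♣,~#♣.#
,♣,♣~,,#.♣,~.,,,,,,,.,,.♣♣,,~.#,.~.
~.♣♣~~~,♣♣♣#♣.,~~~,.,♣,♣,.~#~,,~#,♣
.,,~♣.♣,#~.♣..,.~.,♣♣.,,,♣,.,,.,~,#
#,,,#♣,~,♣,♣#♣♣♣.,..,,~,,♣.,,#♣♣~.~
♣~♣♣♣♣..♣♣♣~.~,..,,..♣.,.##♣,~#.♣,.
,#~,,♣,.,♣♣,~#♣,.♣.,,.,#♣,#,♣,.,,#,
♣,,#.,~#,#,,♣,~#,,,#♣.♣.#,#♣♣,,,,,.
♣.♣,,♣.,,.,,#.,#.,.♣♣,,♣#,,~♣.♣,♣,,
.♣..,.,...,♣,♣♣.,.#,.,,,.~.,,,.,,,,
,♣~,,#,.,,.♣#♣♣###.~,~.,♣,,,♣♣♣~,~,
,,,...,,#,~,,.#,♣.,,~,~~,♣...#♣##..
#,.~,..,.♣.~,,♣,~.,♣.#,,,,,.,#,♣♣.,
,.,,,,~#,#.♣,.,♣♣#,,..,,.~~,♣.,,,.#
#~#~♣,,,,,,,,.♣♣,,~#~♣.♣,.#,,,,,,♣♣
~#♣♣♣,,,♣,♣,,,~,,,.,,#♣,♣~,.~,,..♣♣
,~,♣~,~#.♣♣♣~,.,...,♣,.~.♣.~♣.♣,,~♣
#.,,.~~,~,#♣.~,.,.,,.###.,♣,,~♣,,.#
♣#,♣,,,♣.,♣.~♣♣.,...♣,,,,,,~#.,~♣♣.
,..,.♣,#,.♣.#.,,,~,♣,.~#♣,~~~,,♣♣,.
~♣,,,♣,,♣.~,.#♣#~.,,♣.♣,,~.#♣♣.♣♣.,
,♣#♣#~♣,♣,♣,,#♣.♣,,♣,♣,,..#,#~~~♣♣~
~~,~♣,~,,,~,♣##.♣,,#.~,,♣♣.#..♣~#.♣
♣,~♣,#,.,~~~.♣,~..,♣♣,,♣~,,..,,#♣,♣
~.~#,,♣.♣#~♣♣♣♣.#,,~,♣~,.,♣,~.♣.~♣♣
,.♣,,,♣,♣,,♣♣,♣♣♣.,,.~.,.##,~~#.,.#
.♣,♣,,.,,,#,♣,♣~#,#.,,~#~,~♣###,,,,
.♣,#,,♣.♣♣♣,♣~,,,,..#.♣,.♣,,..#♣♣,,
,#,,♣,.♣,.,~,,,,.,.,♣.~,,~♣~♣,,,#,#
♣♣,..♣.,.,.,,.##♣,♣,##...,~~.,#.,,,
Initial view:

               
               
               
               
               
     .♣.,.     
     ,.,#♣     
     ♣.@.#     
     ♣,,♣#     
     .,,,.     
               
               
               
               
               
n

               
               
               
               
               
     ,,~,,     
     .♣.,.     
     ,.@#♣     
     ♣.♣.#     
     ♣,,♣#     
     .,,,.     
               
               
               
               

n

               
               
               
               
               
     ♣.,,,     
     ,,~,,     
     .♣@,.     
     ,.,#♣     
     ♣.♣.#     
     ♣,,♣#     
     .,,,.     
               
               
               

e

               
               
               
               
               
    ♣.,,,♣     
    ,,~,,♣     
    .♣.@.#     
    ,.,#♣,     
    ♣.♣.#,     
    ♣,,♣#      
    .,,,.      
               
               
               

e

               
               
               
               
               
   ♣.,,,♣,     
   ,,~,,♣.     
   .♣.,@##     
   ,.,#♣,#     
   ♣.♣.#,#     
   ♣,,♣#       
   .,,,.       
               
               
               

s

               
               
               
               
   ♣.,,,♣,     
   ,,~,,♣.     
   .♣.,.##     
   ,.,#@,#     
   ♣.♣.#,#     
   ♣,,♣#,,     
   .,,,.       
               
               
               
               

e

               
               
               
               
  ♣.,,,♣,      
  ,,~,,♣.,     
  .♣.,.##♣     
  ,.,#♣@#,     
  ♣.♣.#,#♣     
  ♣,,♣#,,~     
  .,,,.        
               
               
               
               

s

               
               
               
  ♣.,,,♣,      
  ,,~,,♣.,     
  .♣.,.##♣     
  ,.,#♣,#,     
  ♣.♣.#@#♣     
  ♣,,♣#,,~     
  .,,,.~.,     
               
               
               
               
               

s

               
               
  ♣.,,,♣,      
  ,,~,,♣.,     
  .♣.,.##♣     
  ,.,#♣,#,     
  ♣.♣.#,#♣     
  ♣,,♣#@,~     
  .,,,.~.,     
     ,♣,,,     
               
               
               
               
               

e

               
               
 ♣.,,,♣,       
 ,,~,,♣.,      
 .♣.,.##♣      
 ,.,#♣,#,♣     
 ♣.♣.#,#♣♣     
 ♣,,♣#,@~♣     
 .,,,.~.,,     
    ,♣,,,♣     
               
               
               
               
               

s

               
 ♣.,,,♣,       
 ,,~,,♣.,      
 .♣.,.##♣      
 ,.,#♣,#,♣     
 ♣.♣.#,#♣♣     
 ♣,,♣#,,~♣     
 .,,,.~@,,     
    ,♣,,,♣     
     ,♣...     
               
               
               
               
               

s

 ♣.,,,♣,       
 ,,~,,♣.,      
 .♣.,.##♣      
 ,.,#♣,#,♣     
 ♣.♣.#,#♣♣     
 ♣,,♣#,,~♣     
 .,,,.~.,,     
    ,♣,@,♣     
     ,♣...     
     ,,,.,     
               
               
               
               
               

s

 ,,~,,♣.,      
 .♣.,.##♣      
 ,.,#♣,#,♣     
 ♣.♣.#,#♣♣     
 ♣,,♣#,,~♣     
 .,,,.~.,,     
    ,♣,,,♣     
     ,♣@..     
     ,,,.,     
     .~~,♣     
               
               
               
               
               

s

 .♣.,.##♣      
 ,.,#♣,#,♣     
 ♣.♣.#,#♣♣     
 ♣,,♣#,,~♣     
 .,,,.~.,,     
    ,♣,,,♣     
     ,♣...     
     ,,@.,     
     .~~,♣     
     ,.#,,     
               
               
               
               
               

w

  .♣.,.##♣     
  ,.,#♣,#,♣    
  ♣.♣.#,#♣♣    
  ♣,,♣#,,~♣    
  .,,,.~.,,    
     ,♣,,,♣    
     ~,♣...    
     ,,@,.,    
     ,.~~,♣    
     ♣,.#,,    
               
               
               
               
               

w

   .♣.,.##♣    
   ,.,#♣,#,♣   
   ♣.♣.#,#♣♣   
   ♣,,♣#,,~♣   
   .,,,.~.,,   
     .,♣,,,♣   
     ~~,♣...   
     ,,@,,.,   
     ,,.~~,♣   
     .♣,.#,,   
               
               
               
               
               

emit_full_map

♣.,,,♣,  
,,~,,♣., 
.♣.,.##♣ 
,.,#♣,#,♣
♣.♣.#,#♣♣
♣,,♣#,,~♣
.,,,.~.,,
  .,♣,,,♣
  ~~,♣...
  ,,@,,.,
  ,,.~~,♣
  .♣,.#,,


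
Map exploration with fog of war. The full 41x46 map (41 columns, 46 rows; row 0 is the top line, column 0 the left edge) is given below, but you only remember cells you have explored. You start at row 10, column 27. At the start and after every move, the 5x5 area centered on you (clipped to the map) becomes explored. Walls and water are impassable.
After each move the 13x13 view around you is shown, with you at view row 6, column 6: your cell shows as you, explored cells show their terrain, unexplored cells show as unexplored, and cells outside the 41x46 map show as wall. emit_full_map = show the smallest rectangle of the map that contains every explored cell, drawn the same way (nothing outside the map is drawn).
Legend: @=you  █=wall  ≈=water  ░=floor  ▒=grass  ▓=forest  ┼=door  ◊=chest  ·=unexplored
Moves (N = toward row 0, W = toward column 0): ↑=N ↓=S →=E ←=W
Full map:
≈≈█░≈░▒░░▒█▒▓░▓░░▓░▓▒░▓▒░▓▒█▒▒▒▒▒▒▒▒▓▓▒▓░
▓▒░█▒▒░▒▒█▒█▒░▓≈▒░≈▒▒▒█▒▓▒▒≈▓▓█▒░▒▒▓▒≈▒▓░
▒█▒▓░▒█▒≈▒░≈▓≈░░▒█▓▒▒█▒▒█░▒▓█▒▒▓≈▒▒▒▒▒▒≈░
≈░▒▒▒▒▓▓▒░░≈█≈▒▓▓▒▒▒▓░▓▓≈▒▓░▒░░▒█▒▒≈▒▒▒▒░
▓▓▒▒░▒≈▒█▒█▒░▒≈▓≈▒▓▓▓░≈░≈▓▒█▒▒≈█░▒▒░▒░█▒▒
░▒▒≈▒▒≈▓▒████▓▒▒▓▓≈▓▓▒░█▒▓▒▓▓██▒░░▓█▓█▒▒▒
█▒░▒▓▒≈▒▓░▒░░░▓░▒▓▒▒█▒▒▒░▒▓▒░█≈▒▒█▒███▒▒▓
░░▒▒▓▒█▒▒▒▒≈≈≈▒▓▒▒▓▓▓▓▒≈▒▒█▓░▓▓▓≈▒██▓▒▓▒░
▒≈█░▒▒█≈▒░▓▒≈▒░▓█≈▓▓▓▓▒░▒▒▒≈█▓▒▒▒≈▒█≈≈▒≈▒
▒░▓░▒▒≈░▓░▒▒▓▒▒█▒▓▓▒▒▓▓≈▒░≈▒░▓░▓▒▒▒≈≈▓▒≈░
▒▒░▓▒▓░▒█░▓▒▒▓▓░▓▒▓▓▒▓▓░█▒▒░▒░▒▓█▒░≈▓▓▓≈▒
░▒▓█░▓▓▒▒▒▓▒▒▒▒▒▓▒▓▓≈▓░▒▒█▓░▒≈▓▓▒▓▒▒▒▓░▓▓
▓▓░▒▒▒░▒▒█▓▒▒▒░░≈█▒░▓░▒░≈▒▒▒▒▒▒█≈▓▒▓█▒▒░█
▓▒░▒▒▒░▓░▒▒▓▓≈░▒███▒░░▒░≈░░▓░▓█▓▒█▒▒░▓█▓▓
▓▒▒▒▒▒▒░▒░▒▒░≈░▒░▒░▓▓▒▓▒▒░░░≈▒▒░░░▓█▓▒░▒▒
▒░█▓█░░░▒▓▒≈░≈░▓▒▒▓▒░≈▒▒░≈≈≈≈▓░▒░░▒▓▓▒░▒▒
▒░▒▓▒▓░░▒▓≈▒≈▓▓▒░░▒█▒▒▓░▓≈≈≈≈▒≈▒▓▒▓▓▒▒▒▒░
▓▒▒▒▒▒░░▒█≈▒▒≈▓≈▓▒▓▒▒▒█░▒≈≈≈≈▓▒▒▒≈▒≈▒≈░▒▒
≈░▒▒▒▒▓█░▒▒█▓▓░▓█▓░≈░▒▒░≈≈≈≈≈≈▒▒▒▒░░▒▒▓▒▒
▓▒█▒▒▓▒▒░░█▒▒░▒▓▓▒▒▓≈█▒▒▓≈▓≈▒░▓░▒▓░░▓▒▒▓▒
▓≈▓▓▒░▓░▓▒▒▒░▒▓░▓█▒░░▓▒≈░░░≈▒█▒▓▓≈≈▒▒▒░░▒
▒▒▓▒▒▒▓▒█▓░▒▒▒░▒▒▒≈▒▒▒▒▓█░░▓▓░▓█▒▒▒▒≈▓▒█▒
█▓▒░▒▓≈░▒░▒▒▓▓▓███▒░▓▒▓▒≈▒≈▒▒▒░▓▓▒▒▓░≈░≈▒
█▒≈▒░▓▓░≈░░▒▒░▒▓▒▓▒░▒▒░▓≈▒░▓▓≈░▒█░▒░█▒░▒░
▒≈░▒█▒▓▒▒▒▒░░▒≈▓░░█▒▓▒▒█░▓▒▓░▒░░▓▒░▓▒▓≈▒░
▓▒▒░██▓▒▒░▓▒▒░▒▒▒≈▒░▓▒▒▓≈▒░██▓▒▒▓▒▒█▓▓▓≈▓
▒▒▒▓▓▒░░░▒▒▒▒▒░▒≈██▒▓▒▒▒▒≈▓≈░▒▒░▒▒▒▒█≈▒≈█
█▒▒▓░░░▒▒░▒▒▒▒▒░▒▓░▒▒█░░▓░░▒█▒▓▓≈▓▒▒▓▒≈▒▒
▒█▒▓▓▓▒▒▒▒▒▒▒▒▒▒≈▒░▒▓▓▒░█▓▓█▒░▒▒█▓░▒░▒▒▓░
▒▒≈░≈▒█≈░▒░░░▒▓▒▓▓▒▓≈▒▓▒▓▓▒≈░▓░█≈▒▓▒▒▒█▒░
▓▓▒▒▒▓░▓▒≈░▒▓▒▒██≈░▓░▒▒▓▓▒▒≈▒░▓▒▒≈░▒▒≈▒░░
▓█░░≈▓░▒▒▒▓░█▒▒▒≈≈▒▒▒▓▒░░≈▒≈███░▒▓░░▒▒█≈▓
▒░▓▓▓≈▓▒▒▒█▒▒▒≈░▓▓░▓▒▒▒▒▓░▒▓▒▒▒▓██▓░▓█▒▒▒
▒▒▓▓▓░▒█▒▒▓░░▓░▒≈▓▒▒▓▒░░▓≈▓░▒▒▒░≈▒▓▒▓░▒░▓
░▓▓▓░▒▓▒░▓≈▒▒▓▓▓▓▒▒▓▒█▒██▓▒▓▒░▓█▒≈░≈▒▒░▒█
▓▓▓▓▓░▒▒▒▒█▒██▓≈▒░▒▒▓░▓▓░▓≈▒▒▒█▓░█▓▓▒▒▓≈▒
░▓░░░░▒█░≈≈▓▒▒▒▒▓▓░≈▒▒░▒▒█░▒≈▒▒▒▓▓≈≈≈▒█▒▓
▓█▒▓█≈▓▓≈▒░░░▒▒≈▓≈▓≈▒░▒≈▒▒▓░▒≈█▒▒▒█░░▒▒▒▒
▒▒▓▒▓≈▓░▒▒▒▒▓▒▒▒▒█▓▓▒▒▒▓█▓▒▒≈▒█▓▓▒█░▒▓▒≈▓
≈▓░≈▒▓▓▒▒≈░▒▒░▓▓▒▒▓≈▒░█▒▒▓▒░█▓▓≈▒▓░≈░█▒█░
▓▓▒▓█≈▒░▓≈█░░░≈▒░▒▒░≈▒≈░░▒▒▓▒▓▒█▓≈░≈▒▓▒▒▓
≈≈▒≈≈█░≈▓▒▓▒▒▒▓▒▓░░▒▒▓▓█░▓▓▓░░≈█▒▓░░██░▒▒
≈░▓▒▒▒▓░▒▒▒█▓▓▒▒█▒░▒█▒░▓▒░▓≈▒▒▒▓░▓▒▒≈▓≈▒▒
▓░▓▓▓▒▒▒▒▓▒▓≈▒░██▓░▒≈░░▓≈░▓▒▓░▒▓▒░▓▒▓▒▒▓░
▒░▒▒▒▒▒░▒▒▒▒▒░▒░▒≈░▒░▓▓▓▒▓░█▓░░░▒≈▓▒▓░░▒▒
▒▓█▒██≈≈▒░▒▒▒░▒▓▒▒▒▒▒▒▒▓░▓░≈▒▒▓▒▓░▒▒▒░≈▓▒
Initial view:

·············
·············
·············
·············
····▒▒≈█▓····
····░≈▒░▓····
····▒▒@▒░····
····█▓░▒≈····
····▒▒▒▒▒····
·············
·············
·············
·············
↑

·············
·············
·············
·············
····▒█▓░▓····
····▒▒≈█▓····
····░≈@░▓····
····▒▒░▒░····
····█▓░▒≈····
····▒▒▒▒▒····
·············
·············
·············

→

·············
·············
·············
·············
···▒█▓░▓▓····
···▒▒≈█▓▒····
···░≈▒@▓░····
···▒▒░▒░▒····
···█▓░▒≈▓····
···▒▒▒▒▒·····
·············
·············
·············

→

·············
·············
·············
·············
··▒█▓░▓▓▓····
··▒▒≈█▓▒▒····
··░≈▒░@░▓····
··▒▒░▒░▒▓····
··█▓░▒≈▓▓····
··▒▒▒▒▒······
·············
·············
·············

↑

·············
·············
·············
·············
····▒░█≈▒····
··▒█▓░▓▓▓····
··▒▒≈█@▒▒····
··░≈▒░▓░▓····
··▒▒░▒░▒▓····
··█▓░▒≈▓▓····
··▒▒▒▒▒······
·············
·············

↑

·············
·············
·············
·············
····▓▓██▒····
····▒░█≈▒····
··▒█▓░@▓▓····
··▒▒≈█▓▒▒····
··░≈▒░▓░▓····
··▒▒░▒░▒▓····
··█▓░▒≈▓▓····
··▒▒▒▒▒······
·············

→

·············
·············
·············
·············
···▓▓██▒░····
···▒░█≈▒▒····
·▒█▓░▓@▓≈····
·▒▒≈█▓▒▒▒····
·░≈▒░▓░▓▒····
·▒▒░▒░▒▓·····
·█▓░▒≈▓▓·····
·▒▒▒▒▒·······
·············

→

·············
·············
·············
·············
··▓▓██▒░░····
··▒░█≈▒▒█····
▒█▓░▓▓@≈▒····
▒▒≈█▓▒▒▒≈····
░≈▒░▓░▓▒▒····
▒▒░▒░▒▓······
█▓░▒≈▓▓······
▒▒▒▒▒········
·············

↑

·············
·············
·············
·············
····▒≈█░▒····
··▓▓██▒░░····
··▒░█≈@▒█····
▒█▓░▓▓▓≈▒····
▒▒≈█▓▒▒▒≈····
░≈▒░▓░▓▒▒····
▒▒░▒░▒▓······
█▓░▒≈▓▓······
▒▒▒▒▒········

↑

█████████████
·············
·············
·············
····░░▒█▒····
····▒≈█░▒····
··▓▓██@░░····
··▒░█≈▒▒█····
▒█▓░▓▓▓≈▒····
▒▒≈█▓▒▒▒≈····
░≈▒░▓░▓▒▒····
▒▒░▒░▒▓······
█▓░▒≈▓▓······

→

█████████████
·············
·············
·············
···░░▒█▒▒····
···▒≈█░▒▒····
·▓▓██▒@░▓····
·▒░█≈▒▒█▒····
█▓░▓▓▓≈▒█····
▒≈█▓▒▒▒≈·····
≈▒░▓░▓▒▒·····
▒░▒░▒▓·······
▓░▒≈▓▓·······

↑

█████████████
█████████████
·············
·············
····▒▓≈▒▒····
···░░▒█▒▒····
···▒≈█@▒▒····
·▓▓██▒░░▓····
·▒░█≈▒▒█▒····
█▓░▓▓▓≈▒█····
▒≈█▓▒▒▒≈·····
≈▒░▓░▓▒▒·····
▒░▒░▒▓·······

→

█████████████
█████████████
·············
·············
···▒▓≈▒▒▒····
··░░▒█▒▒≈····
··▒≈█░@▒░····
▓▓██▒░░▓█····
▒░█≈▒▒█▒█····
▓░▓▓▓≈▒█·····
≈█▓▒▒▒≈······
▒░▓░▓▒▒······
░▒░▒▓········

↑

█████████████
█████████████
█████████████
·············
····▒░▒▒▓····
···▒▓≈▒▒▒····
··░░▒█@▒≈····
··▒≈█░▒▒░····
▓▓██▒░░▓█····
▒░█≈▒▒█▒█····
▓░▓▓▓≈▒█·····
≈█▓▒▒▒≈······
▒░▓░▓▒▒······

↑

█████████████
█████████████
█████████████
█████████████
····▒▒▒▒▒····
····▒░▒▒▓····
···▒▓≈@▒▒····
··░░▒█▒▒≈····
··▒≈█░▒▒░····
▓▓██▒░░▓█····
▒░█≈▒▒█▒█····
▓░▓▓▓≈▒█·····
≈█▓▒▒▒≈······

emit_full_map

······▒▒▒▒▒
······▒░▒▒▓
·····▒▓≈@▒▒
····░░▒█▒▒≈
····▒≈█░▒▒░
··▓▓██▒░░▓█
··▒░█≈▒▒█▒█
▒█▓░▓▓▓≈▒█·
▒▒≈█▓▒▒▒≈··
░≈▒░▓░▓▒▒··
▒▒░▒░▒▓····
█▓░▒≈▓▓····
▒▒▒▒▒······

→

█████████████
█████████████
█████████████
█████████████
···▒▒▒▒▒▓····
···▒░▒▒▓▒····
··▒▓≈▒@▒▒····
·░░▒█▒▒≈▒····
·▒≈█░▒▒░▒····
▓██▒░░▓█·····
░█≈▒▒█▒█·····
░▓▓▓≈▒█······
█▓▒▒▒≈·······

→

█████████████
█████████████
█████████████
█████████████
··▒▒▒▒▒▓▓···█
··▒░▒▒▓▒≈···█
·▒▓≈▒▒@▒▒···█
░░▒█▒▒≈▒▒···█
▒≈█░▒▒░▒░···█
██▒░░▓█·····█
█≈▒▒█▒█·····█
▓▓▓≈▒█······█
▓▒▒▒≈·······█

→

█████████████
█████████████
█████████████
█████████████
·▒▒▒▒▒▓▓▒··██
·▒░▒▒▓▒≈▒··██
▒▓≈▒▒▒@▒▒··██
░▒█▒▒≈▒▒▒··██
≈█░▒▒░▒░█··██
█▒░░▓█·····██
≈▒▒█▒█·····██
▓▓≈▒█······██
▒▒▒≈·······██

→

█████████████
█████████████
█████████████
█████████████
▒▒▒▒▒▓▓▒▓·███
▒░▒▒▓▒≈▒▓·███
▓≈▒▒▒▒@▒≈·███
▒█▒▒≈▒▒▒▒·███
█░▒▒░▒░█▒·███
▒░░▓█·····███
▒▒█▒█·····███
▓≈▒█······███
▒▒≈·······███

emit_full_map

······▒▒▒▒▒▓▓▒▓
······▒░▒▒▓▒≈▒▓
·····▒▓≈▒▒▒▒@▒≈
····░░▒█▒▒≈▒▒▒▒
····▒≈█░▒▒░▒░█▒
··▓▓██▒░░▓█····
··▒░█≈▒▒█▒█····
▒█▓░▓▓▓≈▒█·····
▒▒≈█▓▒▒▒≈······
░≈▒░▓░▓▒▒······
▒▒░▒░▒▓········
█▓░▒≈▓▓········
▒▒▒▒▒··········


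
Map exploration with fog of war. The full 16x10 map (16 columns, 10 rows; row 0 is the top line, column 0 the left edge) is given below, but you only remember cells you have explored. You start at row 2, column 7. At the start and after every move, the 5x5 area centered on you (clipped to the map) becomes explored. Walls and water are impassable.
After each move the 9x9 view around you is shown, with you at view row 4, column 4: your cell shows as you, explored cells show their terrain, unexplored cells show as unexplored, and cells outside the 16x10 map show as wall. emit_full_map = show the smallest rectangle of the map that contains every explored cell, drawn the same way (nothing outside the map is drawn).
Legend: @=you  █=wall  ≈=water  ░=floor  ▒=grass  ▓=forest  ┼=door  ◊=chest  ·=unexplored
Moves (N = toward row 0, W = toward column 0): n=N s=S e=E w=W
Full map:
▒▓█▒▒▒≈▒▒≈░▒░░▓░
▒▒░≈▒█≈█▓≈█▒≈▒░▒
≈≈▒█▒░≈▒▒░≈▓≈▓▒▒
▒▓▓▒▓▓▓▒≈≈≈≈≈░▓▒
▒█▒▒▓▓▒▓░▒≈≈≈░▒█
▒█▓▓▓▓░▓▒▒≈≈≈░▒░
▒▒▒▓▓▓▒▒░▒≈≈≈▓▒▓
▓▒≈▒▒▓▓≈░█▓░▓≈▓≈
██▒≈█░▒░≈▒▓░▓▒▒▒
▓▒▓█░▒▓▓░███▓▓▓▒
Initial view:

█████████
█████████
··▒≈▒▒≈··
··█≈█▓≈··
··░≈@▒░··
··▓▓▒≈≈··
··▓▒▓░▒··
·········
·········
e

█████████
█████████
·▒≈▒▒≈░··
·█≈█▓≈█··
·░≈▒@░≈··
·▓▓▒≈≈≈··
·▓▒▓░▒≈··
·········
·········

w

█████████
█████████
··▒≈▒▒≈░·
··█≈█▓≈█·
··░≈@▒░≈·
··▓▓▒≈≈≈·
··▓▒▓░▒≈·
·········
·········

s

█████████
··▒≈▒▒≈░·
··█≈█▓≈█·
··░≈▒▒░≈·
··▓▓@≈≈≈·
··▓▒▓░▒≈·
··▓░▓▒▒··
·········
·········

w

█████████
···▒≈▒▒≈░
··▒█≈█▓≈█
··▒░≈▒▒░≈
··▓▓@▒≈≈≈
··▓▓▒▓░▒≈
··▓▓░▓▒▒·
·········
·········

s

···▒≈▒▒≈░
··▒█≈█▓≈█
··▒░≈▒▒░≈
··▓▓▓▒≈≈≈
··▓▓@▓░▒≈
··▓▓░▓▒▒·
··▓▓▒▒░··
·········
·········

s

··▒█≈█▓≈█
··▒░≈▒▒░≈
··▓▓▓▒≈≈≈
··▓▓▒▓░▒≈
··▓▓@▓▒▒·
··▓▓▒▒░··
··▒▓▓≈░··
·········
·········

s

··▒░≈▒▒░≈
··▓▓▓▒≈≈≈
··▓▓▒▓░▒≈
··▓▓░▓▒▒·
··▓▓@▒░··
··▒▓▓≈░··
··█░▒░≈··
·········
█████████

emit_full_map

·▒≈▒▒≈░
▒█≈█▓≈█
▒░≈▒▒░≈
▓▓▓▒≈≈≈
▓▓▒▓░▒≈
▓▓░▓▒▒·
▓▓@▒░··
▒▓▓≈░··
█░▒░≈··

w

···▒░≈▒▒░
···▓▓▓▒≈≈
··▒▓▓▒▓░▒
··▓▓▓░▓▒▒
··▓▓@▒▒░·
··▒▒▓▓≈░·
··≈█░▒░≈·
·········
█████████

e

··▒░≈▒▒░≈
··▓▓▓▒≈≈≈
·▒▓▓▒▓░▒≈
·▓▓▓░▓▒▒·
·▓▓▓@▒░··
·▒▒▓▓≈░··
·≈█░▒░≈··
·········
█████████

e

·▒░≈▒▒░≈·
·▓▓▓▒≈≈≈·
▒▓▓▒▓░▒≈·
▓▓▓░▓▒▒··
▓▓▓▒@░▒··
▒▒▓▓≈░█··
≈█░▒░≈▒··
·········
█████████

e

▒░≈▒▒░≈··
▓▓▓▒≈≈≈··
▓▓▒▓░▒≈··
▓▓░▓▒▒≈··
▓▓▒▒@▒≈··
▒▓▓≈░█▓··
█░▒░≈▒▓··
·········
█████████

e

░≈▒▒░≈···
▓▓▒≈≈≈···
▓▒▓░▒≈≈··
▓░▓▒▒≈≈··
▓▒▒░@≈≈··
▓▓≈░█▓░··
░▒░≈▒▓░··
·········
█████████

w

▒░≈▒▒░≈··
▓▓▓▒≈≈≈··
▓▓▒▓░▒≈≈·
▓▓░▓▒▒≈≈·
▓▓▒▒@▒≈≈·
▒▓▓≈░█▓░·
█░▒░≈▒▓░·
·········
█████████

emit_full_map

··▒≈▒▒≈░·
·▒█≈█▓≈█·
·▒░≈▒▒░≈·
·▓▓▓▒≈≈≈·
▒▓▓▒▓░▒≈≈
▓▓▓░▓▒▒≈≈
▓▓▓▒▒@▒≈≈
▒▒▓▓≈░█▓░
≈█░▒░≈▒▓░

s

▓▓▓▒≈≈≈··
▓▓▒▓░▒≈≈·
▓▓░▓▒▒≈≈·
▓▓▒▒░▒≈≈·
▒▓▓≈@█▓░·
█░▒░≈▒▓░·
··▓▓░██··
█████████
█████████

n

▒░≈▒▒░≈··
▓▓▓▒≈≈≈··
▓▓▒▓░▒≈≈·
▓▓░▓▒▒≈≈·
▓▓▒▒@▒≈≈·
▒▓▓≈░█▓░·
█░▒░≈▒▓░·
··▓▓░██··
█████████

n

▒█≈█▓≈█··
▒░≈▒▒░≈··
▓▓▓▒≈≈≈··
▓▓▒▓░▒≈≈·
▓▓░▓@▒≈≈·
▓▓▒▒░▒≈≈·
▒▓▓≈░█▓░·
█░▒░≈▒▓░·
··▓▓░██··

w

·▒█≈█▓≈█·
·▒░≈▒▒░≈·
·▓▓▓▒≈≈≈·
▒▓▓▒▓░▒≈≈
▓▓▓░@▒▒≈≈
▓▓▓▒▒░▒≈≈
▒▒▓▓≈░█▓░
≈█░▒░≈▒▓░
···▓▓░██·

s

·▒░≈▒▒░≈·
·▓▓▓▒≈≈≈·
▒▓▓▒▓░▒≈≈
▓▓▓░▓▒▒≈≈
▓▓▓▒@░▒≈≈
▒▒▓▓≈░█▓░
≈█░▒░≈▒▓░
···▓▓░██·
█████████

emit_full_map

··▒≈▒▒≈░·
·▒█≈█▓≈█·
·▒░≈▒▒░≈·
·▓▓▓▒≈≈≈·
▒▓▓▒▓░▒≈≈
▓▓▓░▓▒▒≈≈
▓▓▓▒@░▒≈≈
▒▒▓▓≈░█▓░
≈█░▒░≈▒▓░
···▓▓░██·
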